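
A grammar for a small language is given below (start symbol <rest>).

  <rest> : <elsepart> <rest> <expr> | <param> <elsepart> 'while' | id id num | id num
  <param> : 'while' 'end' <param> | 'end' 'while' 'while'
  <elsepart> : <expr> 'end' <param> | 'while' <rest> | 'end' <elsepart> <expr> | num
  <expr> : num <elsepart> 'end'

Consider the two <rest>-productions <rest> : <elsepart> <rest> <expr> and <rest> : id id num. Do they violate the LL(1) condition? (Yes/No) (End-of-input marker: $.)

FIRST(<elsepart> <rest> <expr>) = { 'end', 'while', num } and FIRST(id id num) = { id }.
The FIRST sets are disjoint and neither alternative is nullable — no conflict.

No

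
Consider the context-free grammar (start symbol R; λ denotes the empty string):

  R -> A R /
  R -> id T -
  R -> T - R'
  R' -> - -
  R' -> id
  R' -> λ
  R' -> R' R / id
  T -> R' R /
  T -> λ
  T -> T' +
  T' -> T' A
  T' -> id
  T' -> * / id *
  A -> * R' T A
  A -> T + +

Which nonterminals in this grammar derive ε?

Directly nullable (have an λ-production): R', T.
No other nonterminal has a production whose RHS symbols are all nullable.

{ R', T }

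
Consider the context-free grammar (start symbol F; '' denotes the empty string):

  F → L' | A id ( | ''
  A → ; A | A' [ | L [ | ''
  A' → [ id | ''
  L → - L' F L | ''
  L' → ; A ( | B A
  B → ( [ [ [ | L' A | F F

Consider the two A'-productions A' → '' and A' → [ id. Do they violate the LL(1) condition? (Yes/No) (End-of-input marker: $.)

Yes

FIRST('') = { '' } and FIRST([ id) = { [ }.
The first alternative is nullable and FOLLOW(A') = { [ } shares [ with FIRST of the second — conflict.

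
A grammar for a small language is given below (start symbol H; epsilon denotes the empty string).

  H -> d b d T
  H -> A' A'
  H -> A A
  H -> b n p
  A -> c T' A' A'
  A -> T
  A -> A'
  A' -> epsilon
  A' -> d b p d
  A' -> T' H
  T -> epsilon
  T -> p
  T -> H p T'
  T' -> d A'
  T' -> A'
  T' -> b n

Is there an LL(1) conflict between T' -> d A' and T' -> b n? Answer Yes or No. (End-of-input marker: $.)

FIRST(d A') = { d } and FIRST(b n) = { b }.
The FIRST sets are disjoint and neither alternative is nullable — no conflict.

No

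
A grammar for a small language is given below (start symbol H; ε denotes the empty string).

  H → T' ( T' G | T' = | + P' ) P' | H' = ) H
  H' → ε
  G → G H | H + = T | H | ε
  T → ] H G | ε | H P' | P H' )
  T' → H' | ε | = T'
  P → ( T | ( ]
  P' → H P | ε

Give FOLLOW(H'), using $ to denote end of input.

In H → H' = ) H: add FIRST(= ) H) = { = }.
In T → P H' ): add FIRST()) = { ) }.
In T' → H': H' is at the end, add FOLLOW(T') = { $, (, ), +, = }.
Union: FOLLOW(H') = { $, (, ), +, = }.

{ $, (, ), +, = }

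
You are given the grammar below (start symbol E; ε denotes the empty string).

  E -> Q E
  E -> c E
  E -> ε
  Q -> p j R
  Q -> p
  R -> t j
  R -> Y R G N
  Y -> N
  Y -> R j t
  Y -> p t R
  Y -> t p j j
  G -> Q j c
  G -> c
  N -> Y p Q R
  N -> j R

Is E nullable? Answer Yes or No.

E has an ε-production, so E ⇒ ε.

Yes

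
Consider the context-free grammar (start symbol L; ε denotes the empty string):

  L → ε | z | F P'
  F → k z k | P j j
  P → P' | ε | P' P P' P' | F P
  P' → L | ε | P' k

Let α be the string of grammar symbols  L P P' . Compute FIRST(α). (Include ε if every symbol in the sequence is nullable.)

{ j, k, z, ε }

Add FIRST(L)\{ε} = { j, k, z }; L is nullable, continue.
Add FIRST(P)\{ε} = { j, k, z }; P is nullable, continue.
Add FIRST(P')\{ε} = { j, k, z }; P' is nullable, continue.
Every symbol is nullable, so include ε.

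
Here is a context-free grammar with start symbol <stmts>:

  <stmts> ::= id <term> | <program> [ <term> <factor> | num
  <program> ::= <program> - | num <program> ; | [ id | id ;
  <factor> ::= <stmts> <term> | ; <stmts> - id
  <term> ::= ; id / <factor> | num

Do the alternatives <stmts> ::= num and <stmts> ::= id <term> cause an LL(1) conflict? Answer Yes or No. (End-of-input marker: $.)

No

FIRST(num) = { num } and FIRST(id <term>) = { id }.
The FIRST sets are disjoint and neither alternative is nullable — no conflict.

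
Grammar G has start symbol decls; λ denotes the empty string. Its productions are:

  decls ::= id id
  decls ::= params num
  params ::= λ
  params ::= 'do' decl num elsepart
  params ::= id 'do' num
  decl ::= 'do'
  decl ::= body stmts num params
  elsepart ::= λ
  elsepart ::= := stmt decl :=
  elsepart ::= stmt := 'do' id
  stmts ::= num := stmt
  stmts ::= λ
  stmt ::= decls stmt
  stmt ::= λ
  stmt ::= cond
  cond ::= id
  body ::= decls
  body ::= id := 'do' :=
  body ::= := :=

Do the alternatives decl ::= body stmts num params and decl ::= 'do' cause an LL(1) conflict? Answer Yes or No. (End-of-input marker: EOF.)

Yes

FIRST(body stmts num params) = { 'do', :=, id, num } and FIRST('do') = { 'do' }.
Both contain 'do', so the two alternatives are not disjoint — LL(1) conflict.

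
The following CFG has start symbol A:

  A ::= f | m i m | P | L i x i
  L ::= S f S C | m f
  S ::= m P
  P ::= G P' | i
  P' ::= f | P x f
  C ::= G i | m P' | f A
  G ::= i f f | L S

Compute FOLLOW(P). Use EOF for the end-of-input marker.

In A ::= P: P is at the end, add FOLLOW(A) = { EOF, i, m }.
In S ::= m P: P is at the end, add FOLLOW(S) = { f, i, m }.
In P' ::= P x f: add FIRST(x f) = { x }.
Union: FOLLOW(P) = { EOF, f, i, m, x }.

{ EOF, f, i, m, x }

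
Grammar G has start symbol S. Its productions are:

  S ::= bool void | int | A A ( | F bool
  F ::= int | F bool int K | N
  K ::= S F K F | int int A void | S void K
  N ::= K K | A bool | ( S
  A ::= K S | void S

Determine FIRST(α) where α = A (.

Add FIRST(A) = { (, bool, int, void }; A is not nullable, stop.

{ (, bool, int, void }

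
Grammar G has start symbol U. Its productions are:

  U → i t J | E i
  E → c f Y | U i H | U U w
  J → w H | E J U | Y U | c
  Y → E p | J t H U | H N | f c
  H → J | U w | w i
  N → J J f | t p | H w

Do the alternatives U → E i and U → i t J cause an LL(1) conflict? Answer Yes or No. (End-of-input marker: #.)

Yes

FIRST(E i) = { c, i } and FIRST(i t J) = { i }.
Both contain i, so the two alternatives are not disjoint — LL(1) conflict.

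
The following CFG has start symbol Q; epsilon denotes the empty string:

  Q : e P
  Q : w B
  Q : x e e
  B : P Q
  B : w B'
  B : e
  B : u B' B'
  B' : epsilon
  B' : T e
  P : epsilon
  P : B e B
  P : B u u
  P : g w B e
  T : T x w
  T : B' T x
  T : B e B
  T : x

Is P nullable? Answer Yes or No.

Yes

P has an epsilon-production, so P ⇒ epsilon.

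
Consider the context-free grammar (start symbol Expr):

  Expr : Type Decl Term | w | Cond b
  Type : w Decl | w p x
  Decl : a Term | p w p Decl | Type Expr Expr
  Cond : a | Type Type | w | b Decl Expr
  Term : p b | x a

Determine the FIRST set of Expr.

From Expr : Type Decl Term: add FIRST(Type) = { w }.
Expr : w contributes {w}.
From Expr : Cond b: add FIRST(Cond) = { a, b, w }.
Union: FIRST(Expr) = { a, b, w }.

{ a, b, w }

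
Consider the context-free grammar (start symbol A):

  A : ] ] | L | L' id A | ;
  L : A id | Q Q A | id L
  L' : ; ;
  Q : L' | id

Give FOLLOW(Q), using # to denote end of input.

{ ;, ], id }

In L : Q Q A: add FIRST(Q A) = { ;, id }.
In L : Q Q A: add FIRST(A) = { ;, ], id }.
Union: FOLLOW(Q) = { ;, ], id }.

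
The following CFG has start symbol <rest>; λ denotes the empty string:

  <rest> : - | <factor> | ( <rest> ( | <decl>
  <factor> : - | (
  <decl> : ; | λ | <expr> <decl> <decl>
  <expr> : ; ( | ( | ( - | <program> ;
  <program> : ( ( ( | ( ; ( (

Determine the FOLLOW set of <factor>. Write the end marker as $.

{ $, ( }

In <rest> : <factor>: <factor> is at the end, add FOLLOW(<rest>) = { $, ( }.
Union: FOLLOW(<factor>) = { $, ( }.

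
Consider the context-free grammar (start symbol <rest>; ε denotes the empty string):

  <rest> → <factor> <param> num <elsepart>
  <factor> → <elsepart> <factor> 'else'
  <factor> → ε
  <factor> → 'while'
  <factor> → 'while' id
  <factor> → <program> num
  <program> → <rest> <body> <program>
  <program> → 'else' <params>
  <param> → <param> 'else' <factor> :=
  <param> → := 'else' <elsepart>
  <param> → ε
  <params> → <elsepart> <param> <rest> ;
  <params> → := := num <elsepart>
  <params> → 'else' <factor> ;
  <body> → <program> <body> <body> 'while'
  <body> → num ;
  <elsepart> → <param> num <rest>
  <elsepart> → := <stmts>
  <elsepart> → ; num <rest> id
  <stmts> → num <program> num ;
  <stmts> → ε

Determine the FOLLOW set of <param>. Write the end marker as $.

In <rest> → <factor> <param> num <elsepart>: add FIRST(num <elsepart>) = { num }.
In <param> → <param> 'else' <factor> :=: add FIRST('else' <factor> :=) = { 'else' }.
In <params> → <elsepart> <param> <rest> ;: add FIRST(<rest> ;) = { 'else', 'while', :=, ;, num }.
In <elsepart> → <param> num <rest>: add FIRST(num <rest>) = { num }.
Union: FOLLOW(<param>) = { 'else', 'while', :=, ;, num }.

{ 'else', 'while', :=, ;, num }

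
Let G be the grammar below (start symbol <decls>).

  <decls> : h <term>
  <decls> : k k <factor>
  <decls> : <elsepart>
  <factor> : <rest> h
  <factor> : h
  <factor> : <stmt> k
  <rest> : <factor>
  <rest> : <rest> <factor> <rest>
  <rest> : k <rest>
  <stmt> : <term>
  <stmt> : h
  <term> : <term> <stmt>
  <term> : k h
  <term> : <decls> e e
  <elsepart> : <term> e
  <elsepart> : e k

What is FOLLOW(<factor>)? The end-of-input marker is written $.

{ $, e, h, k }

In <decls> : k k <factor>: <factor> is at the end, add FOLLOW(<decls>) = { $, e }.
In <rest> : <factor>: <factor> is at the end, add FOLLOW(<rest>) = { e, h, k }.
In <rest> : <rest> <factor> <rest>: add FIRST(<rest>) = { e, h, k }.
Union: FOLLOW(<factor>) = { $, e, h, k }.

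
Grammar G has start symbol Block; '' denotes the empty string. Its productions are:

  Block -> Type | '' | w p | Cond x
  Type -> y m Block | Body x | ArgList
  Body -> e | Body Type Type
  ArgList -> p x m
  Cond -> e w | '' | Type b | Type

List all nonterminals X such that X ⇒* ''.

Directly nullable (have an ''-production): Block, Cond.
No other nonterminal has a production whose RHS symbols are all nullable.

{ Block, Cond }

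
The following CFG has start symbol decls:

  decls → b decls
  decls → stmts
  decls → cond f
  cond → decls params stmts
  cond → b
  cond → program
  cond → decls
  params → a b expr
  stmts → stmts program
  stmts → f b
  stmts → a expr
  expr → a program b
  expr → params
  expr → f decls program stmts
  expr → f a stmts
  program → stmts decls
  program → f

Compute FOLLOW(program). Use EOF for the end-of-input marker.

In cond → program: program is at the end, add FOLLOW(cond) = { f }.
In stmts → stmts program: program is at the end, add FOLLOW(stmts) = { EOF, a, b, f }.
In expr → a program b: add FIRST(b) = { b }.
In expr → f decls program stmts: add FIRST(stmts) = { a, f }.
Union: FOLLOW(program) = { EOF, a, b, f }.

{ EOF, a, b, f }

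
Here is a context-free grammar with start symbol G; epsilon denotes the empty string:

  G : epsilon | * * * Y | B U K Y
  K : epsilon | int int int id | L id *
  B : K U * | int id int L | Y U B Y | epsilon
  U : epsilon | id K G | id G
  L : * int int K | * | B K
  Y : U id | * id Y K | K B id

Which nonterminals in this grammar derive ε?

Directly nullable (have an epsilon-production): G, K, B, U.
L : B K with every symbol nullable, so L is nullable.
No other nonterminal has a production whose RHS symbols are all nullable.

{ B, G, K, L, U }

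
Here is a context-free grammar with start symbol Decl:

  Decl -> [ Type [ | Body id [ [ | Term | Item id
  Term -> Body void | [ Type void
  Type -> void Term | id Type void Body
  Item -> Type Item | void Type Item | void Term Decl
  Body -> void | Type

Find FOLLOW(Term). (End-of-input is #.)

In Decl -> Term: Term is at the end, add FOLLOW(Decl) = { #, id }.
In Type -> void Term: Term is at the end, add FOLLOW(Type) = { [, id, void }.
In Item -> void Term Decl: add FIRST(Decl) = { [, id, void }.
Union: FOLLOW(Term) = { #, [, id, void }.

{ #, [, id, void }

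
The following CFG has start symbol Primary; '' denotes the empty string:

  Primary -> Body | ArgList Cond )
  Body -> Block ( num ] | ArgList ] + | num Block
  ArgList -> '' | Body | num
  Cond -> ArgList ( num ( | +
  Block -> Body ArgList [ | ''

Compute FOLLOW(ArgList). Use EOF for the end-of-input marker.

In Primary -> ArgList Cond ): add FIRST(Cond )) = { (, +, ], num }.
In Body -> ArgList ] +: add FIRST(] +) = { ] }.
In Cond -> ArgList ( num (: add FIRST(( num () = { ( }.
In Block -> Body ArgList [: add FIRST([) = { [ }.
Union: FOLLOW(ArgList) = { (, +, [, ], num }.

{ (, +, [, ], num }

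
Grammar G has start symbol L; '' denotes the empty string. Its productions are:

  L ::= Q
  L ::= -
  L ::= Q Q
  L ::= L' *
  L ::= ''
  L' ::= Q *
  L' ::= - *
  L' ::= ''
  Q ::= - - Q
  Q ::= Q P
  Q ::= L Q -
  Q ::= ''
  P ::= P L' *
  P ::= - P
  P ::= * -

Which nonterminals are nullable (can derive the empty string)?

{ L, L', Q }

Directly nullable (have an ''-production): L, L', Q.
No other nonterminal has a production whose RHS symbols are all nullable.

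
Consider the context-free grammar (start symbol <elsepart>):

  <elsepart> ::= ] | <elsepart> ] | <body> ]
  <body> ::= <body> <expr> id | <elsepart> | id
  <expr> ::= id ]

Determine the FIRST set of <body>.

From <body> ::= <body> <expr> id: add FIRST(<body>) = { ], id }.
From <body> ::= <elsepart>: add FIRST(<elsepart>) = { ], id }.
<body> ::= id contributes {id}.
Union: FIRST(<body>) = { ], id }.

{ ], id }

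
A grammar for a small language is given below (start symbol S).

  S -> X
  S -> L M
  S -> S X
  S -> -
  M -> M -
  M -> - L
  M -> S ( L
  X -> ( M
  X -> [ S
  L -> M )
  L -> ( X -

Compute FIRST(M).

From M -> M -: add FIRST(M) = { (, -, [ }.
M -> - L contributes {-}.
From M -> S ( L: add FIRST(S) = { (, -, [ }.
Union: FIRST(M) = { (, -, [ }.

{ (, -, [ }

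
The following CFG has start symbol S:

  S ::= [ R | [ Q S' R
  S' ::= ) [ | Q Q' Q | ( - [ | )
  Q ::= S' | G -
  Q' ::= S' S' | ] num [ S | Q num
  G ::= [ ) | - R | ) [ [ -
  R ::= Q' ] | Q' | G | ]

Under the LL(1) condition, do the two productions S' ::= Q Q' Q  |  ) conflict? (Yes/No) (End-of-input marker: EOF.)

Yes

FIRST(Q Q' Q) = { (, ), -, [ } and FIRST()) = { ) }.
Both contain ), so the two alternatives are not disjoint — LL(1) conflict.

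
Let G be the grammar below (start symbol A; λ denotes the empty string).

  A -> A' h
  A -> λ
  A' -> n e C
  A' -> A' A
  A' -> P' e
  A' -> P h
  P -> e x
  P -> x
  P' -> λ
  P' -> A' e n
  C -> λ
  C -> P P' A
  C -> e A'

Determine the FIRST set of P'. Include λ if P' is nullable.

{ e, n, x, λ }

P' -> λ contributes λ.
From P' -> A' e n: add FIRST(A') = { e, n, x }.
Union: FIRST(P') = { e, n, x, λ }.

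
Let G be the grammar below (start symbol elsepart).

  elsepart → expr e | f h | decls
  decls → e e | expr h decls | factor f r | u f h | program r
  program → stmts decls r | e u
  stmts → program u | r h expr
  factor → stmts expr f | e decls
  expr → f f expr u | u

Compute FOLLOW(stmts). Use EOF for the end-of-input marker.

In program → stmts decls r: add FIRST(decls r) = { e, f, r, u }.
In factor → stmts expr f: add FIRST(expr f) = { f, u }.
Union: FOLLOW(stmts) = { e, f, r, u }.

{ e, f, r, u }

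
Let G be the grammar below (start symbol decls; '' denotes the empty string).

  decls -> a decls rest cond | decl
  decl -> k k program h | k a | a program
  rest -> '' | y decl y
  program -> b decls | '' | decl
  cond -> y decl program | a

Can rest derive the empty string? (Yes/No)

rest has an ''-production, so rest ⇒ ''.

Yes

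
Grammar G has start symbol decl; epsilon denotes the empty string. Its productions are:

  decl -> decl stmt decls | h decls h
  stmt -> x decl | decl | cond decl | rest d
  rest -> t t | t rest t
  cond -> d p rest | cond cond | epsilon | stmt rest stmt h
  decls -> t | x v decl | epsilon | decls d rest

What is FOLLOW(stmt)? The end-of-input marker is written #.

{ #, d, h, t, x }

In decl -> decl stmt decls: add FIRST(decls)\{epsilon} = { d, t, x }.
  Since decls is nullable, also add FOLLOW(decl) = { #, d, h, t, x }.
In cond -> stmt rest stmt h: add FIRST(rest stmt h) = { t }.
In cond -> stmt rest stmt h: add FIRST(h) = { h }.
Union: FOLLOW(stmt) = { #, d, h, t, x }.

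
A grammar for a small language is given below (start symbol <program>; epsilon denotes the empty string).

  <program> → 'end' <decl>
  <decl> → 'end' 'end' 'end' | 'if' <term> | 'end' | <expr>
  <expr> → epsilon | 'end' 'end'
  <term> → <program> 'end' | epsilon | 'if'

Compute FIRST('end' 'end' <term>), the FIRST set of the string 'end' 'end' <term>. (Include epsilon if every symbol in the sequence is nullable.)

{ 'end' }

'end' is a terminal; add {'end'} and stop.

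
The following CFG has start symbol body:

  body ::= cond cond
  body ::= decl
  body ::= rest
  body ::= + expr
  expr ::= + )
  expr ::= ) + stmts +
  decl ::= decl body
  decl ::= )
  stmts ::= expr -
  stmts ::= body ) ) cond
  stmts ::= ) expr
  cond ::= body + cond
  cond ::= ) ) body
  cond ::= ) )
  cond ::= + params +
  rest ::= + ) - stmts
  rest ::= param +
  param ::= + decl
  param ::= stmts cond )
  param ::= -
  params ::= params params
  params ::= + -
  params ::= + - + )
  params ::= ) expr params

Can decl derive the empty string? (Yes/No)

No nonterminal in this grammar is nullable.
No production of decl has an RHS whose symbols are all nullable, so decl is not nullable.

No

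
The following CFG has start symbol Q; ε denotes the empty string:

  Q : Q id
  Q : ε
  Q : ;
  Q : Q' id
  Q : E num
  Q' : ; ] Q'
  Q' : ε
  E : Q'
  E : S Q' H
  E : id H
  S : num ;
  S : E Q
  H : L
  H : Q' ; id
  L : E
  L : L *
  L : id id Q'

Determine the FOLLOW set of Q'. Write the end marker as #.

{ *, ;, id, num }

In Q : Q' id: add FIRST(id) = { id }.
In Q' : ; ] Q': Q' is at the end, add FOLLOW(Q') = { *, ;, id, num }.
In E : Q': Q' is at the end, add FOLLOW(E) = { *, ;, id, num }.
In E : S Q' H: add FIRST(H)\{ε} = { *, ;, id, num }.
  Since H is nullable, also add FOLLOW(E) = { *, ;, id, num }.
In H : Q' ; id: add FIRST(; id) = { ; }.
In L : id id Q': Q' is at the end, add FOLLOW(L) = { *, ;, id, num }.
Union: FOLLOW(Q') = { *, ;, id, num }.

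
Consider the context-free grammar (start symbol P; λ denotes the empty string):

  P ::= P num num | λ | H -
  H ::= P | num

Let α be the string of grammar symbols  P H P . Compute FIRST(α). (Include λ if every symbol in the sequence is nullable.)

{ -, num, λ }

Add FIRST(P)\{λ} = { -, num }; P is nullable, continue.
Add FIRST(H)\{λ} = { -, num }; H is nullable, continue.
Add FIRST(P)\{λ} = { -, num }; P is nullable, continue.
Every symbol is nullable, so include λ.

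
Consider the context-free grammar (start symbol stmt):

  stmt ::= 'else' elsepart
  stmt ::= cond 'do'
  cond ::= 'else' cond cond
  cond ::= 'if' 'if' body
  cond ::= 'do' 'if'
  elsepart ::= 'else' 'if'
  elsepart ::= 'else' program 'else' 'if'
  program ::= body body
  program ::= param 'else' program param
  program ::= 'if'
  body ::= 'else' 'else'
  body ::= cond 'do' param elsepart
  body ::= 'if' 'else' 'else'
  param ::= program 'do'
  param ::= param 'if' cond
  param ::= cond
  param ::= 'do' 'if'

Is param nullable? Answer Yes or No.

No nonterminal in this grammar is nullable.
No production of param has an RHS whose symbols are all nullable, so param is not nullable.

No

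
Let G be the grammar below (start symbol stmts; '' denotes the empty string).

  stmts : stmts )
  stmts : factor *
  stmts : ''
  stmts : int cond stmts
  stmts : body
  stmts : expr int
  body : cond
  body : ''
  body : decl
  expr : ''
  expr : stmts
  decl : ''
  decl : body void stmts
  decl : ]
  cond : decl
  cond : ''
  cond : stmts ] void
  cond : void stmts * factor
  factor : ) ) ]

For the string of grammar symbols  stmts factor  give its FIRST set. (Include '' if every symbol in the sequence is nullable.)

{ ), ], int, void }

Add FIRST(stmts)\{''} = { ), ], int, void }; stmts is nullable, continue.
Add FIRST(factor) = { ) }; factor is not nullable, stop.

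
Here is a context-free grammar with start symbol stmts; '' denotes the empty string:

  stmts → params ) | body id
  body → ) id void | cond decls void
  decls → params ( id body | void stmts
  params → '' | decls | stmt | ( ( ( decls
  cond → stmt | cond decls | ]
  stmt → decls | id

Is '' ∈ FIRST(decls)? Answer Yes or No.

No

Nullable nonterminals: params.
No production of decls has an RHS whose symbols are all nullable, so decls is not nullable.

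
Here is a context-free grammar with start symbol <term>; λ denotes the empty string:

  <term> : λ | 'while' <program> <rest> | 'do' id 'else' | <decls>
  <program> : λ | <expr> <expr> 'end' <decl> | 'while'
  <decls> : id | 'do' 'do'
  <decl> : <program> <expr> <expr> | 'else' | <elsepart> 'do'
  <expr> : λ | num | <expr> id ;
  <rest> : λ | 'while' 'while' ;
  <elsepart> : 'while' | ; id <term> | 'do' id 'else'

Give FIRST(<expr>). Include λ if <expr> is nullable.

<expr> : λ contributes λ.
<expr> : num contributes {num}.
From <expr> : <expr> id ;: <expr> nullable, take FIRST(<expr>) ∪ {id} = { id, num }.
Union: FIRST(<expr>) = { id, num, λ }.

{ id, num, λ }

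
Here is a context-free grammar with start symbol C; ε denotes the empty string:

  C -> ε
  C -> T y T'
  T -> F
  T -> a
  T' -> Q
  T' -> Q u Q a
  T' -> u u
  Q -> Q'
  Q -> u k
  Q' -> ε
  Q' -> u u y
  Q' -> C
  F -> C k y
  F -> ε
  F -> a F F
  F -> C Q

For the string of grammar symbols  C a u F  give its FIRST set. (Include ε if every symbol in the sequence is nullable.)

Add FIRST(C)\{ε} = { a, k, u, y }; C is nullable, continue.
a is a terminal; add {a} and stop.

{ a, k, u, y }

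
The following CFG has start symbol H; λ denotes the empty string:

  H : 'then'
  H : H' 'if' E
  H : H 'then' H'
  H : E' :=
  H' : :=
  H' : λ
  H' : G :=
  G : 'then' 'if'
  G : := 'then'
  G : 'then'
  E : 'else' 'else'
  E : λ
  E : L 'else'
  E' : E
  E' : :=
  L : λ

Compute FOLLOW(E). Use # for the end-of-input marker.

{ #, 'then', := }

In H : H' 'if' E: E is at the end, add FOLLOW(H) = { #, 'then' }.
In E' : E: E is at the end, add FOLLOW(E') = { := }.
Union: FOLLOW(E) = { #, 'then', := }.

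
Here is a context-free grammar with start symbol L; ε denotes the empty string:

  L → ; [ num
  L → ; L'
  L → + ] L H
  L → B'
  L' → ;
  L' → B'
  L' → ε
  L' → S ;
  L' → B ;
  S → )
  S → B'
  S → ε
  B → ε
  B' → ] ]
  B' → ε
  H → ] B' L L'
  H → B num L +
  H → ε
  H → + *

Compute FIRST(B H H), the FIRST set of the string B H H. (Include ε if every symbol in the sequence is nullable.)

{ +, ], num, ε }

Add FIRST(B)\{ε} = {  }; B is nullable, continue.
Add FIRST(H)\{ε} = { +, ], num }; H is nullable, continue.
Add FIRST(H)\{ε} = { +, ], num }; H is nullable, continue.
Every symbol is nullable, so include ε.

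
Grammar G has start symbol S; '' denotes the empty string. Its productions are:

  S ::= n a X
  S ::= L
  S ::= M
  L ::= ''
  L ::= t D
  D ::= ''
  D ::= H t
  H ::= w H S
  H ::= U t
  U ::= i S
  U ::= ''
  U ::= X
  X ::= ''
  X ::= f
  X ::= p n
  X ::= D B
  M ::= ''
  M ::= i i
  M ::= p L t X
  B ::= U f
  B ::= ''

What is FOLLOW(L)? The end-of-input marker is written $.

{ $, f, i, n, p, t }

In S ::= L: L is at the end, add FOLLOW(S) = { $, f, i, n, p, t }.
In M ::= p L t X: add FIRST(t X) = { t }.
Union: FOLLOW(L) = { $, f, i, n, p, t }.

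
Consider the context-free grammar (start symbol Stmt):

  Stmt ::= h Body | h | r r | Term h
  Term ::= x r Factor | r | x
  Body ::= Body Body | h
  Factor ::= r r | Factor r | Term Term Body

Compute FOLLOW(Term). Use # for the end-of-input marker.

{ h, r, x }

In Stmt ::= Term h: add FIRST(h) = { h }.
In Factor ::= Term Term Body: add FIRST(Term Body) = { r, x }.
In Factor ::= Term Term Body: add FIRST(Body) = { h }.
Union: FOLLOW(Term) = { h, r, x }.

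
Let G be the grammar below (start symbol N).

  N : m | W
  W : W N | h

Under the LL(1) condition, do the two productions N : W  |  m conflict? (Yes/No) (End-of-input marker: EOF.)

No

FIRST(W) = { h } and FIRST(m) = { m }.
The FIRST sets are disjoint and neither alternative is nullable — no conflict.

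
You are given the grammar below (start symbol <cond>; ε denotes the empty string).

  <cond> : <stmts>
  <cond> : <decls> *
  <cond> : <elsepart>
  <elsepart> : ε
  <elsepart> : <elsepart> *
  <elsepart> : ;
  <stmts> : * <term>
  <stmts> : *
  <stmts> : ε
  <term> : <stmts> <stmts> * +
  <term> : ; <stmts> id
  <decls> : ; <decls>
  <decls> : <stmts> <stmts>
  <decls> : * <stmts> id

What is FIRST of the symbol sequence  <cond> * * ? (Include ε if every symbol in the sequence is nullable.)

Add FIRST(<cond>)\{ε} = { *, ; }; <cond> is nullable, continue.
* is a terminal; add {*} and stop.

{ *, ; }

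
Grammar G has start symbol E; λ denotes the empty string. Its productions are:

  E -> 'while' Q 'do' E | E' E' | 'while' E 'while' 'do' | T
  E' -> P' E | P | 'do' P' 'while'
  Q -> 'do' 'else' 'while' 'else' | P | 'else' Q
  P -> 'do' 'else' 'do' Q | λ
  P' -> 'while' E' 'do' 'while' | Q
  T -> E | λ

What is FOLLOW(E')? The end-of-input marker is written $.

In E -> E' E': add FIRST(E')\{λ} = { 'do', 'else', 'while' }.
  Since E' is nullable, also add FOLLOW(E) = { $, 'do', 'else', 'while' }.
In E -> E' E': E' is at the end, add FOLLOW(E) = { $, 'do', 'else', 'while' }.
In P' -> 'while' E' 'do' 'while': add FIRST('do' 'while') = { 'do' }.
Union: FOLLOW(E') = { $, 'do', 'else', 'while' }.

{ $, 'do', 'else', 'while' }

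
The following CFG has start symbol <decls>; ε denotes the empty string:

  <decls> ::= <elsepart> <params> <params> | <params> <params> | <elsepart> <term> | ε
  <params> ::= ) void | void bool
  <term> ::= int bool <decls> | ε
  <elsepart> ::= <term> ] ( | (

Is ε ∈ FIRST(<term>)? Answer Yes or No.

<term> has an ε-production, so <term> ⇒ ε.

Yes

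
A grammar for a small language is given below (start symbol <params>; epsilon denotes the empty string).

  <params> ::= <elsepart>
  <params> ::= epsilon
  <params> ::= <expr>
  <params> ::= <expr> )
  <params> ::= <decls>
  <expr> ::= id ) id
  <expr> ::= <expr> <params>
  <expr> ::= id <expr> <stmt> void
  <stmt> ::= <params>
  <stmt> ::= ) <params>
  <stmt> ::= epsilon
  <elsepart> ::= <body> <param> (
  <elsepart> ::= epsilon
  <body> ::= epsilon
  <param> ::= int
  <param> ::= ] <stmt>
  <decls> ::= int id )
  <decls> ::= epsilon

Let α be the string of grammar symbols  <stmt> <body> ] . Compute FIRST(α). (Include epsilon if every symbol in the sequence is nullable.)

Add FIRST(<stmt>)\{epsilon} = { ), ], id, int }; <stmt> is nullable, continue.
Add FIRST(<body>)\{epsilon} = {  }; <body> is nullable, continue.
] is a terminal; add {]} and stop.

{ ), ], id, int }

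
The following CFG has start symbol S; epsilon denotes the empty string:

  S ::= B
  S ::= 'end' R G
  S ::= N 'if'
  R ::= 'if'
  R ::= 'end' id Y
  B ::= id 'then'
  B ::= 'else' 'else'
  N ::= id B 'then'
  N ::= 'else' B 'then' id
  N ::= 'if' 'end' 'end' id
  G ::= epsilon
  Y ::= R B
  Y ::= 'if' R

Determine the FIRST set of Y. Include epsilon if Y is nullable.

From Y ::= R B: add FIRST(R) = { 'end', 'if' }.
Y ::= 'if' R contributes {'if'}.
Union: FIRST(Y) = { 'end', 'if' }.

{ 'end', 'if' }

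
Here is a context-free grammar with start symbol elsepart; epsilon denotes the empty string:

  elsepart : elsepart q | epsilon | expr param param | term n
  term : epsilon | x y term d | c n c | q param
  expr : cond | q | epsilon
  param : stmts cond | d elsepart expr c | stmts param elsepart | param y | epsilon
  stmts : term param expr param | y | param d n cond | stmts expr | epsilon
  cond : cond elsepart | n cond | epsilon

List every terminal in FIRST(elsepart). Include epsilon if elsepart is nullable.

From elsepart : elsepart q: elsepart nullable, take FIRST(elsepart) ∪ {q} = { c, d, n, q, x, y }.
elsepart : epsilon contributes epsilon.
From elsepart : expr param param: expr, param, param nullable, take FIRST(expr) ∪ FIRST(param) ∪ FIRST(param) = { c, d, n, q, x, y }; also epsilon since the whole RHS is nullable.
From elsepart : term n: term nullable, take FIRST(term) ∪ {n} = { c, n, q, x }.
Union: FIRST(elsepart) = { c, d, n, q, x, y, epsilon }.

{ c, d, n, q, x, y, epsilon }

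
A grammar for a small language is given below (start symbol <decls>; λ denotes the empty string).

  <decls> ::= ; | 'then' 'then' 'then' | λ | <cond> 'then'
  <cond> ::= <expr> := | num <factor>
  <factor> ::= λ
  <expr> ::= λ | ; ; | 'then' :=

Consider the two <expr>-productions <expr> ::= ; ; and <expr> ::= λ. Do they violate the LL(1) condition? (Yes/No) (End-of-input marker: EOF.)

No

FIRST(; ;) = { ; } and FIRST(λ) = { λ }.
The second is nullable but FOLLOW(<expr>) = { := } is disjoint from FIRST of the first.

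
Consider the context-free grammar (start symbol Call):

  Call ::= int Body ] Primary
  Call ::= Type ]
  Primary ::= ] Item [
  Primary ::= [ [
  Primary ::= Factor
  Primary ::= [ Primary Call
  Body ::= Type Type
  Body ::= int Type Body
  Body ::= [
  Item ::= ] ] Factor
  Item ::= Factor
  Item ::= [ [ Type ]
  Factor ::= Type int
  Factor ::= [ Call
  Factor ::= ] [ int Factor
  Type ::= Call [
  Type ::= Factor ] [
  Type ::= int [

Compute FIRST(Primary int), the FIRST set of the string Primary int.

Add FIRST(Primary) = { [, ], int }; Primary is not nullable, stop.

{ [, ], int }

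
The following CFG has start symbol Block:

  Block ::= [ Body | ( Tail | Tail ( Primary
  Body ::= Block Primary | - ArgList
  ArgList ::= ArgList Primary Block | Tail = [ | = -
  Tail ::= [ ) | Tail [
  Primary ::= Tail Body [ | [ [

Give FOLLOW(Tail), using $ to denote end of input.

{ $, (, -, =, [ }

In Block ::= ( Tail: Tail is at the end, add FOLLOW(Block) = { $, [ }.
In Block ::= Tail ( Primary: add FIRST(( Primary) = { ( }.
In ArgList ::= Tail = [: add FIRST(= [) = { = }.
In Tail ::= Tail [: add FIRST([) = { [ }.
In Primary ::= Tail Body [: add FIRST(Body [) = { (, -, [ }.
Union: FOLLOW(Tail) = { $, (, -, =, [ }.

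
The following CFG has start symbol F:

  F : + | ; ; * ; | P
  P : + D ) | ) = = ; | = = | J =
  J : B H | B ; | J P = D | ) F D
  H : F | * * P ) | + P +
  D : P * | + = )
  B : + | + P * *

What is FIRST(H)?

{ ), *, +, ;, = }

From H : F: add FIRST(F) = { ), +, ;, = }.
H : * * P ) contributes {*}.
H : + P + contributes {+}.
Union: FIRST(H) = { ), *, +, ;, = }.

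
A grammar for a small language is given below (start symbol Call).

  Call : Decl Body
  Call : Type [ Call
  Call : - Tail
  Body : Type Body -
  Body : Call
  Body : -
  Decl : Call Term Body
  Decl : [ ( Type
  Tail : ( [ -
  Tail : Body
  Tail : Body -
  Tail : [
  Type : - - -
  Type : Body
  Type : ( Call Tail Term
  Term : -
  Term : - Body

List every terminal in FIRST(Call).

From Call : Decl Body: add FIRST(Decl) = { (, -, [ }.
From Call : Type [ Call: add FIRST(Type) = { (, -, [ }.
Call : - Tail contributes {-}.
Union: FIRST(Call) = { (, -, [ }.

{ (, -, [ }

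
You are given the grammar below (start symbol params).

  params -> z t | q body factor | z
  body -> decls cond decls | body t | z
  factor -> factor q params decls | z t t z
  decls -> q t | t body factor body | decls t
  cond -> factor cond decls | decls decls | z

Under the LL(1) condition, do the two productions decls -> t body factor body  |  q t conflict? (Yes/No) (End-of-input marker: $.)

FIRST(t body factor body) = { t } and FIRST(q t) = { q }.
The FIRST sets are disjoint and neither alternative is nullable — no conflict.

No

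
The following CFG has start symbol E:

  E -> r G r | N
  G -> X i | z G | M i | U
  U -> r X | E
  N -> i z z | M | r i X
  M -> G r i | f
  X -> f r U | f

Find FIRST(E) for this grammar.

{ f, i, r, z }

E -> r G r contributes {r}.
From E -> N: add FIRST(N) = { f, i, r, z }.
Union: FIRST(E) = { f, i, r, z }.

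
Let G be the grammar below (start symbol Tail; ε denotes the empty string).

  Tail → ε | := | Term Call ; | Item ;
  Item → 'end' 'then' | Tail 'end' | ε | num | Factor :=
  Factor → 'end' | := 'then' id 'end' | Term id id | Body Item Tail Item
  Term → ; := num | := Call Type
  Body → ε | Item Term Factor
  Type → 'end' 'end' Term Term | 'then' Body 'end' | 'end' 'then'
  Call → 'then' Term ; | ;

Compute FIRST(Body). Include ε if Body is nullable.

Body → ε contributes ε.
From Body → Item Term Factor: Item nullable, take FIRST(Item) ∪ FIRST(Term) = { 'end', :=, ;, num }.
Union: FIRST(Body) = { 'end', :=, ;, num, ε }.

{ 'end', :=, ;, num, ε }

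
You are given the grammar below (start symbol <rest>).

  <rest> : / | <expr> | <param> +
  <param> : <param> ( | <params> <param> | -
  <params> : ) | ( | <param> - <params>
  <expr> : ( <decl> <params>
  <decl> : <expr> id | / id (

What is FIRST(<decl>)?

From <decl> : <expr> id: add FIRST(<expr>) = { ( }.
<decl> : / id ( contributes {/}.
Union: FIRST(<decl>) = { (, / }.

{ (, / }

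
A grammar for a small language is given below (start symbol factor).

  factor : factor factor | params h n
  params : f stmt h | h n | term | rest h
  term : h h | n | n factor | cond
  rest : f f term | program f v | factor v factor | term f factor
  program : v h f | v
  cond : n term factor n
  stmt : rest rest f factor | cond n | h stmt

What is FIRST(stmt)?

From stmt : rest rest f factor: add FIRST(rest) = { f, h, n, v }.
From stmt : cond n: add FIRST(cond) = { n }.
stmt : h stmt contributes {h}.
Union: FIRST(stmt) = { f, h, n, v }.

{ f, h, n, v }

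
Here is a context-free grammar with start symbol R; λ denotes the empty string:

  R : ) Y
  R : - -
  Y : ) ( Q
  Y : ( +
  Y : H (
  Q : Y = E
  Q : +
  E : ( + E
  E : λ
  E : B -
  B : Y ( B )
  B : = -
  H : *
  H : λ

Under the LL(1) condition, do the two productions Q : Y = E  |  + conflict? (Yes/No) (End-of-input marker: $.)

FIRST(Y = E) = { (, ), * } and FIRST(+) = { + }.
The FIRST sets are disjoint and neither alternative is nullable — no conflict.

No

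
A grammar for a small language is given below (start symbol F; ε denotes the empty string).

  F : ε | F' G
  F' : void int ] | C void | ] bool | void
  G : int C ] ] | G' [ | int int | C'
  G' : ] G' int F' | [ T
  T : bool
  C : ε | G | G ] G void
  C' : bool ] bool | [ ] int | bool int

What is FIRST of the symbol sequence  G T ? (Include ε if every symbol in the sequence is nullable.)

Add FIRST(G) = { [, ], bool, int }; G is not nullable, stop.

{ [, ], bool, int }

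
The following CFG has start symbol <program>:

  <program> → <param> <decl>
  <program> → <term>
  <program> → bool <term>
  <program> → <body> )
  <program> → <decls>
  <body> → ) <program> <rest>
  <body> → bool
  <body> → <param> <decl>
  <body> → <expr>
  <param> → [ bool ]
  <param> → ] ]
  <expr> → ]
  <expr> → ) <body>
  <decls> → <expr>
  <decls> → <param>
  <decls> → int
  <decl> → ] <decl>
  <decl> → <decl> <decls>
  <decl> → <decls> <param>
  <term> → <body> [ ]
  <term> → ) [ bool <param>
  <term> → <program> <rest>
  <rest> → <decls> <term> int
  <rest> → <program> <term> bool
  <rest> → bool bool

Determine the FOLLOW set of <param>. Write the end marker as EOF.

{ EOF, ), [, ], bool, int }

In <program> → <param> <decl>: add FIRST(<decl>) = { ), [, ], int }.
In <body> → <param> <decl>: add FIRST(<decl>) = { ), [, ], int }.
In <decls> → <param>: <param> is at the end, add FOLLOW(<decls>) = { EOF, ), [, ], bool, int }.
In <decl> → <decls> <param>: <param> is at the end, add FOLLOW(<decl>) = { EOF, ), [, ], bool, int }.
In <term> → ) [ bool <param>: <param> is at the end, add FOLLOW(<term>) = { EOF, ), [, ], bool, int }.
Union: FOLLOW(<param>) = { EOF, ), [, ], bool, int }.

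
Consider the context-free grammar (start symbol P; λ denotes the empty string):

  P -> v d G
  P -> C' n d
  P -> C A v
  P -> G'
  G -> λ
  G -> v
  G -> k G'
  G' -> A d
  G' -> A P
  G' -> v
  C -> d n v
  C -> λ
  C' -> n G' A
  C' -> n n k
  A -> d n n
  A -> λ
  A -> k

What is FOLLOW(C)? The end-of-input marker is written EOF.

In P -> C A v: add FIRST(A v) = { d, k, v }.
Union: FOLLOW(C) = { d, k, v }.

{ d, k, v }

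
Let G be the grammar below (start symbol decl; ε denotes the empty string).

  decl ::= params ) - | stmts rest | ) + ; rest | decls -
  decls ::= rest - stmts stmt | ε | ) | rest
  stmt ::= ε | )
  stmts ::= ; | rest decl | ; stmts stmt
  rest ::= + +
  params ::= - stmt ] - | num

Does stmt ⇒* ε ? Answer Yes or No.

Yes

stmt has an ε-production, so stmt ⇒ ε.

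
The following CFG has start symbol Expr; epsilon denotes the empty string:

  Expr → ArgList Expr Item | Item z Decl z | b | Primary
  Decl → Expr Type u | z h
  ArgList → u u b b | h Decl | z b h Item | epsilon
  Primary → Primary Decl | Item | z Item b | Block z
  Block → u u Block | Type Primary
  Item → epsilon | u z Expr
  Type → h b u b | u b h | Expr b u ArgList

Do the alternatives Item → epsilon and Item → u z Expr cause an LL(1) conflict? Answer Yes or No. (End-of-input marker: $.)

FIRST(epsilon) = { epsilon } and FIRST(u z Expr) = { u }.
The first alternative is nullable and FOLLOW(Item) = { $, b, h, u, z } shares u with FIRST of the second — conflict.

Yes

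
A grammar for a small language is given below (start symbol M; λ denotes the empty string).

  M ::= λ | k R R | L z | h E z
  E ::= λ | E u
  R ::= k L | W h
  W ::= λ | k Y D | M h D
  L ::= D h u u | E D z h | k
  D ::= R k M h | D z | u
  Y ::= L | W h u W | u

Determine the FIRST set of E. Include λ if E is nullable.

E ::= λ contributes λ.
From E ::= E u: E nullable, take FIRST(E) ∪ {u} = { u }.
Union: FIRST(E) = { u, λ }.

{ u, λ }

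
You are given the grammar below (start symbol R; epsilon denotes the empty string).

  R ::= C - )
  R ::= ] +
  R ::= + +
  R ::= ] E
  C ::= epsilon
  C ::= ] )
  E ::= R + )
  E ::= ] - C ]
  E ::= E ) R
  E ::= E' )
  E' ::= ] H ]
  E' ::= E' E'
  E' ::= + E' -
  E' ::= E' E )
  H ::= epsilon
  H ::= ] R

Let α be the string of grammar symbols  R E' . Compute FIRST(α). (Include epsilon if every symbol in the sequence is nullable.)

Add FIRST(R) = { +, -, ] }; R is not nullable, stop.

{ +, -, ] }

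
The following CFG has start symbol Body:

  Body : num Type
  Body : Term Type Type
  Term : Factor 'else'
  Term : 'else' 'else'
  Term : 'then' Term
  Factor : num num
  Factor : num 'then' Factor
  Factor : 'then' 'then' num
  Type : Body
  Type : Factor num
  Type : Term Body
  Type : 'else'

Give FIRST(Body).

{ 'else', 'then', num }

Body : num Type contributes {num}.
From Body : Term Type Type: add FIRST(Term) = { 'else', 'then', num }.
Union: FIRST(Body) = { 'else', 'then', num }.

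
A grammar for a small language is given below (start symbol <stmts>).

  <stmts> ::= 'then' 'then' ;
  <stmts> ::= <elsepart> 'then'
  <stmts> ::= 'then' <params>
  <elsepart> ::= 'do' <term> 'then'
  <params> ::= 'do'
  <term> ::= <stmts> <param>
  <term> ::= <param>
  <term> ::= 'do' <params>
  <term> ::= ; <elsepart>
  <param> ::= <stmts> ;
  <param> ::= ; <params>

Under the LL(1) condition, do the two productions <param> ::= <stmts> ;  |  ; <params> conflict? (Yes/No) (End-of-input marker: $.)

No

FIRST(<stmts> ;) = { 'do', 'then' } and FIRST(; <params>) = { ; }.
The FIRST sets are disjoint and neither alternative is nullable — no conflict.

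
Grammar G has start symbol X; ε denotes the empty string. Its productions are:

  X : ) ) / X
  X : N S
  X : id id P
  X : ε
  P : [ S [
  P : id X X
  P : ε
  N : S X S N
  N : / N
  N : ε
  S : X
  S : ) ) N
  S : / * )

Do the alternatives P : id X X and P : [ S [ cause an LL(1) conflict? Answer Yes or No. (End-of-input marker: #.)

No

FIRST(id X X) = { id } and FIRST([ S [) = { [ }.
The FIRST sets are disjoint and neither alternative is nullable — no conflict.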